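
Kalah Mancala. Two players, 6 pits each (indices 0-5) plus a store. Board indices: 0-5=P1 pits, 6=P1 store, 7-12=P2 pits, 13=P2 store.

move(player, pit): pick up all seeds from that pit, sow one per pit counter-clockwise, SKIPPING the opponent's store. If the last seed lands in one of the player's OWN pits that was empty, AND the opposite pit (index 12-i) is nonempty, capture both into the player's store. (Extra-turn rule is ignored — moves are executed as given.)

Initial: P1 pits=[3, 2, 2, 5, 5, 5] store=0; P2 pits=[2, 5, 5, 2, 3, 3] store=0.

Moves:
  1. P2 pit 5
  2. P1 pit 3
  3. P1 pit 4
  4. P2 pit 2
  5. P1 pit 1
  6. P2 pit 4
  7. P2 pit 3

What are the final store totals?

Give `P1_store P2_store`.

Answer: 2 4

Derivation:
Move 1: P2 pit5 -> P1=[4,3,2,5,5,5](0) P2=[2,5,5,2,3,0](1)
Move 2: P1 pit3 -> P1=[4,3,2,0,6,6](1) P2=[3,6,5,2,3,0](1)
Move 3: P1 pit4 -> P1=[4,3,2,0,0,7](2) P2=[4,7,6,3,3,0](1)
Move 4: P2 pit2 -> P1=[5,4,2,0,0,7](2) P2=[4,7,0,4,4,1](2)
Move 5: P1 pit1 -> P1=[5,0,3,1,1,8](2) P2=[4,7,0,4,4,1](2)
Move 6: P2 pit4 -> P1=[6,1,3,1,1,8](2) P2=[4,7,0,4,0,2](3)
Move 7: P2 pit3 -> P1=[7,1,3,1,1,8](2) P2=[4,7,0,0,1,3](4)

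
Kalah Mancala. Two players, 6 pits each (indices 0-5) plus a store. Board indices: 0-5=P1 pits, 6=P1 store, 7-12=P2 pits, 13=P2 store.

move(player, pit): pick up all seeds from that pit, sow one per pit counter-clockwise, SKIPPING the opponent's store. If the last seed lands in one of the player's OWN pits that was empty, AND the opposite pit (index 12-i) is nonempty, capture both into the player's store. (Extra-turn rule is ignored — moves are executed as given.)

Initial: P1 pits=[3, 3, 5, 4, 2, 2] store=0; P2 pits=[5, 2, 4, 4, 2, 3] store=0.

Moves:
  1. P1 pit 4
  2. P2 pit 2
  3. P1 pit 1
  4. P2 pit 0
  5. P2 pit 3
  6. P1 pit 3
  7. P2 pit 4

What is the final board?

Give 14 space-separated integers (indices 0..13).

Move 1: P1 pit4 -> P1=[3,3,5,4,0,3](1) P2=[5,2,4,4,2,3](0)
Move 2: P2 pit2 -> P1=[3,3,5,4,0,3](1) P2=[5,2,0,5,3,4](1)
Move 3: P1 pit1 -> P1=[3,0,6,5,0,3](4) P2=[5,0,0,5,3,4](1)
Move 4: P2 pit0 -> P1=[3,0,6,5,0,3](4) P2=[0,1,1,6,4,5](1)
Move 5: P2 pit3 -> P1=[4,1,7,5,0,3](4) P2=[0,1,1,0,5,6](2)
Move 6: P1 pit3 -> P1=[4,1,7,0,1,4](5) P2=[1,2,1,0,5,6](2)
Move 7: P2 pit4 -> P1=[5,2,8,0,1,4](5) P2=[1,2,1,0,0,7](3)

Answer: 5 2 8 0 1 4 5 1 2 1 0 0 7 3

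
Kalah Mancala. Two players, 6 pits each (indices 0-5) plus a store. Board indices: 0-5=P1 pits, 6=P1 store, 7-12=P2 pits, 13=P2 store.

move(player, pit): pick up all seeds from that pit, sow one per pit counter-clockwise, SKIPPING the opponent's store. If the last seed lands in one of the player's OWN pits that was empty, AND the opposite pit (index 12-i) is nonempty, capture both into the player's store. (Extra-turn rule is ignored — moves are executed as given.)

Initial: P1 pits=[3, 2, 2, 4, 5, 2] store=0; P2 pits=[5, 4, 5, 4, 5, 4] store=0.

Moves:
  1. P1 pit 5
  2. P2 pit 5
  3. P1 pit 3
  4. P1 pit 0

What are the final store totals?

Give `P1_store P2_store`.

Answer: 2 1

Derivation:
Move 1: P1 pit5 -> P1=[3,2,2,4,5,0](1) P2=[6,4,5,4,5,4](0)
Move 2: P2 pit5 -> P1=[4,3,3,4,5,0](1) P2=[6,4,5,4,5,0](1)
Move 3: P1 pit3 -> P1=[4,3,3,0,6,1](2) P2=[7,4,5,4,5,0](1)
Move 4: P1 pit0 -> P1=[0,4,4,1,7,1](2) P2=[7,4,5,4,5,0](1)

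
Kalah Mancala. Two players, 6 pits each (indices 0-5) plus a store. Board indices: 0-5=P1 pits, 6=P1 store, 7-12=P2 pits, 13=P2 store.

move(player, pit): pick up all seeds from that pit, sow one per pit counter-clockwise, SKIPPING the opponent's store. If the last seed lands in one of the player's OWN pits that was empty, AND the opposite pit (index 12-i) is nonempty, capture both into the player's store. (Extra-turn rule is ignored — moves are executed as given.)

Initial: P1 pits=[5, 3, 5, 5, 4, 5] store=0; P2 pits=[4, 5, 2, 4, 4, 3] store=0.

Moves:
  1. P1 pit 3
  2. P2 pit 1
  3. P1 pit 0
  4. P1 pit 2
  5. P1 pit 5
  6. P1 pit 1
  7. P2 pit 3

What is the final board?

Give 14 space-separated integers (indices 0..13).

Move 1: P1 pit3 -> P1=[5,3,5,0,5,6](1) P2=[5,6,2,4,4,3](0)
Move 2: P2 pit1 -> P1=[6,3,5,0,5,6](1) P2=[5,0,3,5,5,4](1)
Move 3: P1 pit0 -> P1=[0,4,6,1,6,7](2) P2=[5,0,3,5,5,4](1)
Move 4: P1 pit2 -> P1=[0,4,0,2,7,8](3) P2=[6,1,3,5,5,4](1)
Move 5: P1 pit5 -> P1=[0,4,0,2,7,0](10) P2=[7,2,4,6,6,0](1)
Move 6: P1 pit1 -> P1=[0,0,1,3,8,0](18) P2=[0,2,4,6,6,0](1)
Move 7: P2 pit3 -> P1=[1,1,2,3,8,0](18) P2=[0,2,4,0,7,1](2)

Answer: 1 1 2 3 8 0 18 0 2 4 0 7 1 2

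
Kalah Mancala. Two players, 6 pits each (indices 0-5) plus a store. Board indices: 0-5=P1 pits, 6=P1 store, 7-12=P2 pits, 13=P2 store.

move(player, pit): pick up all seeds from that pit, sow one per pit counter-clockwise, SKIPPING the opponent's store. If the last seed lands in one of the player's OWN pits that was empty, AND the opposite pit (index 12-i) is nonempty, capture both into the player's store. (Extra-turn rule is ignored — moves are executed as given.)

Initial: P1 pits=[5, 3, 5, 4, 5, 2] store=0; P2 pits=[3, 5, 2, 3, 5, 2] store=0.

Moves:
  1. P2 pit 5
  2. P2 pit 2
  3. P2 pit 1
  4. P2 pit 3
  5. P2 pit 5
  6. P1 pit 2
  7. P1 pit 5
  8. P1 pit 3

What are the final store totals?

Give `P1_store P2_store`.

Move 1: P2 pit5 -> P1=[6,3,5,4,5,2](0) P2=[3,5,2,3,5,0](1)
Move 2: P2 pit2 -> P1=[6,3,5,4,5,2](0) P2=[3,5,0,4,6,0](1)
Move 3: P2 pit1 -> P1=[6,3,5,4,5,2](0) P2=[3,0,1,5,7,1](2)
Move 4: P2 pit3 -> P1=[7,4,5,4,5,2](0) P2=[3,0,1,0,8,2](3)
Move 5: P2 pit5 -> P1=[8,4,5,4,5,2](0) P2=[3,0,1,0,8,0](4)
Move 6: P1 pit2 -> P1=[8,4,0,5,6,3](1) P2=[4,0,1,0,8,0](4)
Move 7: P1 pit5 -> P1=[8,4,0,5,6,0](2) P2=[5,1,1,0,8,0](4)
Move 8: P1 pit3 -> P1=[8,4,0,0,7,1](3) P2=[6,2,1,0,8,0](4)

Answer: 3 4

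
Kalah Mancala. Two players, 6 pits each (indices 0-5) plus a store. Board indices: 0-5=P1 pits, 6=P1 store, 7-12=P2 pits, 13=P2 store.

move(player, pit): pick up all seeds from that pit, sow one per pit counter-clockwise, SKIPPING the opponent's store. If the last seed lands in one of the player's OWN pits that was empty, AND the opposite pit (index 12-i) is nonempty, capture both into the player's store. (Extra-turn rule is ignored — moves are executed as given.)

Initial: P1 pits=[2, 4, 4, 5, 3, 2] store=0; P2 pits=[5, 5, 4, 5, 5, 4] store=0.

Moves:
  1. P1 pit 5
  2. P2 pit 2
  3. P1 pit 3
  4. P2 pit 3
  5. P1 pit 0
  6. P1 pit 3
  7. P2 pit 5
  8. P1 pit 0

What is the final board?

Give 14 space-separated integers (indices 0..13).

Answer: 0 8 7 1 6 1 2 7 6 0 0 7 0 3

Derivation:
Move 1: P1 pit5 -> P1=[2,4,4,5,3,0](1) P2=[6,5,4,5,5,4](0)
Move 2: P2 pit2 -> P1=[2,4,4,5,3,0](1) P2=[6,5,0,6,6,5](1)
Move 3: P1 pit3 -> P1=[2,4,4,0,4,1](2) P2=[7,6,0,6,6,5](1)
Move 4: P2 pit3 -> P1=[3,5,5,0,4,1](2) P2=[7,6,0,0,7,6](2)
Move 5: P1 pit0 -> P1=[0,6,6,1,4,1](2) P2=[7,6,0,0,7,6](2)
Move 6: P1 pit3 -> P1=[0,6,6,0,5,1](2) P2=[7,6,0,0,7,6](2)
Move 7: P2 pit5 -> P1=[1,7,7,1,6,1](2) P2=[7,6,0,0,7,0](3)
Move 8: P1 pit0 -> P1=[0,8,7,1,6,1](2) P2=[7,6,0,0,7,0](3)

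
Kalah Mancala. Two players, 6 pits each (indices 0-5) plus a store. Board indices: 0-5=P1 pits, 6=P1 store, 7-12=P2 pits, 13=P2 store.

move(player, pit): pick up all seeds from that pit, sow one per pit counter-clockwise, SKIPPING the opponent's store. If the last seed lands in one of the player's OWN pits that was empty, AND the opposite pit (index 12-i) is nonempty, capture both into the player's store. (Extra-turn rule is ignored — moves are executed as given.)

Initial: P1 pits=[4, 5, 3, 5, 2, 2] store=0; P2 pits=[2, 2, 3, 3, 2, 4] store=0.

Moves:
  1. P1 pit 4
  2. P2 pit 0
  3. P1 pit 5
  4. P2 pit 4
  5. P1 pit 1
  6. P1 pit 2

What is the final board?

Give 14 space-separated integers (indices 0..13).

Answer: 4 0 0 7 2 2 4 1 4 4 3 0 5 1

Derivation:
Move 1: P1 pit4 -> P1=[4,5,3,5,0,3](1) P2=[2,2,3,3,2,4](0)
Move 2: P2 pit0 -> P1=[4,5,3,5,0,3](1) P2=[0,3,4,3,2,4](0)
Move 3: P1 pit5 -> P1=[4,5,3,5,0,0](2) P2=[1,4,4,3,2,4](0)
Move 4: P2 pit4 -> P1=[4,5,3,5,0,0](2) P2=[1,4,4,3,0,5](1)
Move 5: P1 pit1 -> P1=[4,0,4,6,1,1](3) P2=[1,4,4,3,0,5](1)
Move 6: P1 pit2 -> P1=[4,0,0,7,2,2](4) P2=[1,4,4,3,0,5](1)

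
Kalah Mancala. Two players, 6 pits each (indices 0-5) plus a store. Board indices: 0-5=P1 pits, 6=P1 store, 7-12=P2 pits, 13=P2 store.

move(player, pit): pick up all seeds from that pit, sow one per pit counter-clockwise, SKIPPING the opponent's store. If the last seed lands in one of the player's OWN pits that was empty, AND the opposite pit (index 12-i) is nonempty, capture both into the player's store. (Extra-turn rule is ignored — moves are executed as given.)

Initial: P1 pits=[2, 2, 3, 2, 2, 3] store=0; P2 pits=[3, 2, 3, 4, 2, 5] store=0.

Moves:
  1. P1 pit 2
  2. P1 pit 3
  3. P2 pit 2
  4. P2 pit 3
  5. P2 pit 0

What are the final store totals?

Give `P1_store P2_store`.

Answer: 1 1

Derivation:
Move 1: P1 pit2 -> P1=[2,2,0,3,3,4](0) P2=[3,2,3,4,2,5](0)
Move 2: P1 pit3 -> P1=[2,2,0,0,4,5](1) P2=[3,2,3,4,2,5](0)
Move 3: P2 pit2 -> P1=[2,2,0,0,4,5](1) P2=[3,2,0,5,3,6](0)
Move 4: P2 pit3 -> P1=[3,3,0,0,4,5](1) P2=[3,2,0,0,4,7](1)
Move 5: P2 pit0 -> P1=[3,3,0,0,4,5](1) P2=[0,3,1,1,4,7](1)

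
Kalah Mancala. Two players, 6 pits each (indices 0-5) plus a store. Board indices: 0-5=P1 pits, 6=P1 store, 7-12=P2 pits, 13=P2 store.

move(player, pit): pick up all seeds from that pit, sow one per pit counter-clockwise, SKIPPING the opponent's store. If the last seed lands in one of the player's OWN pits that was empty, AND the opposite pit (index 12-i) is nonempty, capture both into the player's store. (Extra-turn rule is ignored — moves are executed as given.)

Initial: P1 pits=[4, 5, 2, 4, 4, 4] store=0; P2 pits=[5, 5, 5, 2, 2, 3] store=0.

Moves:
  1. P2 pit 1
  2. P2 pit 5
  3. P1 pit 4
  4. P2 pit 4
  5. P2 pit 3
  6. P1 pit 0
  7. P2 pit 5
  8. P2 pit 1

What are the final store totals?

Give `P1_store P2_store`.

Move 1: P2 pit1 -> P1=[4,5,2,4,4,4](0) P2=[5,0,6,3,3,4](1)
Move 2: P2 pit5 -> P1=[5,6,3,4,4,4](0) P2=[5,0,6,3,3,0](2)
Move 3: P1 pit4 -> P1=[5,6,3,4,0,5](1) P2=[6,1,6,3,3,0](2)
Move 4: P2 pit4 -> P1=[6,6,3,4,0,5](1) P2=[6,1,6,3,0,1](3)
Move 5: P2 pit3 -> P1=[6,6,3,4,0,5](1) P2=[6,1,6,0,1,2](4)
Move 6: P1 pit0 -> P1=[0,7,4,5,1,6](2) P2=[6,1,6,0,1,2](4)
Move 7: P2 pit5 -> P1=[1,7,4,5,1,6](2) P2=[6,1,6,0,1,0](5)
Move 8: P2 pit1 -> P1=[1,7,4,5,1,6](2) P2=[6,0,7,0,1,0](5)

Answer: 2 5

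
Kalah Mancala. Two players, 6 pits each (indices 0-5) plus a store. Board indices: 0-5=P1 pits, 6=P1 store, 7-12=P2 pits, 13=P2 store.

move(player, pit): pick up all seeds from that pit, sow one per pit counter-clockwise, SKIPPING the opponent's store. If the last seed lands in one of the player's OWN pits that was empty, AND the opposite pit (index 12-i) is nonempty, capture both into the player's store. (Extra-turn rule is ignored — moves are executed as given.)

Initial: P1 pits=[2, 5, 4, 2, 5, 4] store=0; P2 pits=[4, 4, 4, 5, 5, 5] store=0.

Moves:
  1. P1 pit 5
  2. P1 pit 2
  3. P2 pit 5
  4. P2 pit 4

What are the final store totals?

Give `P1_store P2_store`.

Answer: 2 2

Derivation:
Move 1: P1 pit5 -> P1=[2,5,4,2,5,0](1) P2=[5,5,5,5,5,5](0)
Move 2: P1 pit2 -> P1=[2,5,0,3,6,1](2) P2=[5,5,5,5,5,5](0)
Move 3: P2 pit5 -> P1=[3,6,1,4,6,1](2) P2=[5,5,5,5,5,0](1)
Move 4: P2 pit4 -> P1=[4,7,2,4,6,1](2) P2=[5,5,5,5,0,1](2)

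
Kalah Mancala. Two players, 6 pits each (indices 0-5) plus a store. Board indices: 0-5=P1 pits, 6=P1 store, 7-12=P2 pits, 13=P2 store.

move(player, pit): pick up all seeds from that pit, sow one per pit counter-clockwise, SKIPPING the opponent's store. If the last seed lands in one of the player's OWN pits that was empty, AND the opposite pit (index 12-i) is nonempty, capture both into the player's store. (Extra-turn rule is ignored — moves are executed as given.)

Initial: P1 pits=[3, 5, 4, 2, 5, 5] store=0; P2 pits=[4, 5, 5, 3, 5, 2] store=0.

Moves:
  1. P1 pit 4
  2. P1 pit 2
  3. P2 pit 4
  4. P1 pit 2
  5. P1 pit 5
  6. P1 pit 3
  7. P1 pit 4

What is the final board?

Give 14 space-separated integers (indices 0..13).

Move 1: P1 pit4 -> P1=[3,5,4,2,0,6](1) P2=[5,6,6,3,5,2](0)
Move 2: P1 pit2 -> P1=[3,5,0,3,1,7](2) P2=[5,6,6,3,5,2](0)
Move 3: P2 pit4 -> P1=[4,6,1,3,1,7](2) P2=[5,6,6,3,0,3](1)
Move 4: P1 pit2 -> P1=[4,6,0,4,1,7](2) P2=[5,6,6,3,0,3](1)
Move 5: P1 pit5 -> P1=[4,6,0,4,1,0](3) P2=[6,7,7,4,1,4](1)
Move 6: P1 pit3 -> P1=[4,6,0,0,2,1](4) P2=[7,7,7,4,1,4](1)
Move 7: P1 pit4 -> P1=[4,6,0,0,0,2](5) P2=[7,7,7,4,1,4](1)

Answer: 4 6 0 0 0 2 5 7 7 7 4 1 4 1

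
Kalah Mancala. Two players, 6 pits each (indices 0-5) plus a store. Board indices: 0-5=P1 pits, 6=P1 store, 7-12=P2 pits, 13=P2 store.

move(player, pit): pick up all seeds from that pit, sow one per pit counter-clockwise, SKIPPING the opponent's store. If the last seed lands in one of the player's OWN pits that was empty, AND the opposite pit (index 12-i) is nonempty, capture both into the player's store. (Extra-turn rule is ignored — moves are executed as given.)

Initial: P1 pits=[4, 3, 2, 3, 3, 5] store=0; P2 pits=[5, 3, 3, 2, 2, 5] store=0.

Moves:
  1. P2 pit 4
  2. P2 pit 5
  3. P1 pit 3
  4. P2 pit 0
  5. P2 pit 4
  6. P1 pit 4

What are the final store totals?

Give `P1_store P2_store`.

Move 1: P2 pit4 -> P1=[4,3,2,3,3,5](0) P2=[5,3,3,2,0,6](1)
Move 2: P2 pit5 -> P1=[5,4,3,4,4,5](0) P2=[5,3,3,2,0,0](2)
Move 3: P1 pit3 -> P1=[5,4,3,0,5,6](1) P2=[6,3,3,2,0,0](2)
Move 4: P2 pit0 -> P1=[5,4,3,0,5,6](1) P2=[0,4,4,3,1,1](3)
Move 5: P2 pit4 -> P1=[5,4,3,0,5,6](1) P2=[0,4,4,3,0,2](3)
Move 6: P1 pit4 -> P1=[5,4,3,0,0,7](2) P2=[1,5,5,3,0,2](3)

Answer: 2 3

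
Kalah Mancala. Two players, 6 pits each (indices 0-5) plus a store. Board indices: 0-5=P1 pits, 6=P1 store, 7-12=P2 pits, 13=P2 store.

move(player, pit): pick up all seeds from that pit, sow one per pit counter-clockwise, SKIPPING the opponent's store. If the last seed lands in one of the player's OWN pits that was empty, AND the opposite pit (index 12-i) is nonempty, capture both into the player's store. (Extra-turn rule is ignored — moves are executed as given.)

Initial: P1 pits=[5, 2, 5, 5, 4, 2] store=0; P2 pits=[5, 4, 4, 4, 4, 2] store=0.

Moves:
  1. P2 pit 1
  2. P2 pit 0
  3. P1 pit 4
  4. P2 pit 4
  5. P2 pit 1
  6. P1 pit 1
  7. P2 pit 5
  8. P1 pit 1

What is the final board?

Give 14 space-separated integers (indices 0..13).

Answer: 7 0 9 8 1 3 1 1 0 7 7 0 0 2

Derivation:
Move 1: P2 pit1 -> P1=[5,2,5,5,4,2](0) P2=[5,0,5,5,5,3](0)
Move 2: P2 pit0 -> P1=[5,2,5,5,4,2](0) P2=[0,1,6,6,6,4](0)
Move 3: P1 pit4 -> P1=[5,2,5,5,0,3](1) P2=[1,2,6,6,6,4](0)
Move 4: P2 pit4 -> P1=[6,3,6,6,0,3](1) P2=[1,2,6,6,0,5](1)
Move 5: P2 pit1 -> P1=[6,3,6,6,0,3](1) P2=[1,0,7,7,0,5](1)
Move 6: P1 pit1 -> P1=[6,0,7,7,1,3](1) P2=[1,0,7,7,0,5](1)
Move 7: P2 pit5 -> P1=[7,1,8,8,1,3](1) P2=[1,0,7,7,0,0](2)
Move 8: P1 pit1 -> P1=[7,0,9,8,1,3](1) P2=[1,0,7,7,0,0](2)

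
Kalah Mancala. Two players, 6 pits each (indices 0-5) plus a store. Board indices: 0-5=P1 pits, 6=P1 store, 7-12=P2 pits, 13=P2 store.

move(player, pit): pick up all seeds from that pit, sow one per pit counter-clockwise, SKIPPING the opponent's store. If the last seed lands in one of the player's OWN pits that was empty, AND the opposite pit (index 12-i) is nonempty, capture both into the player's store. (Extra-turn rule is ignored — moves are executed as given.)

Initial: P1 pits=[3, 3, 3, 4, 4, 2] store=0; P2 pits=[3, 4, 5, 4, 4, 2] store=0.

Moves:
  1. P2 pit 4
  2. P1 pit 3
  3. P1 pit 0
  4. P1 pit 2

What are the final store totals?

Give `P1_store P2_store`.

Answer: 2 1

Derivation:
Move 1: P2 pit4 -> P1=[4,4,3,4,4,2](0) P2=[3,4,5,4,0,3](1)
Move 2: P1 pit3 -> P1=[4,4,3,0,5,3](1) P2=[4,4,5,4,0,3](1)
Move 3: P1 pit0 -> P1=[0,5,4,1,6,3](1) P2=[4,4,5,4,0,3](1)
Move 4: P1 pit2 -> P1=[0,5,0,2,7,4](2) P2=[4,4,5,4,0,3](1)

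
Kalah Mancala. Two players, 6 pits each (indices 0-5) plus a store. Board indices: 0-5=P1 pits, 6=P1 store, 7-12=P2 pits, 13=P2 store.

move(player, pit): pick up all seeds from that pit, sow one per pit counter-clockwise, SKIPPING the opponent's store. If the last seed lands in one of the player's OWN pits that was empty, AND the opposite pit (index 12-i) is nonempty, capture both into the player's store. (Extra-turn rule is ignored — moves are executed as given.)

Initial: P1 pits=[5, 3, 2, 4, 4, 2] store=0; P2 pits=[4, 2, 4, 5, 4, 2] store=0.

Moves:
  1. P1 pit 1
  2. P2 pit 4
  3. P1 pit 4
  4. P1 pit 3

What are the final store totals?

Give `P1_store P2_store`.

Answer: 2 1

Derivation:
Move 1: P1 pit1 -> P1=[5,0,3,5,5,2](0) P2=[4,2,4,5,4,2](0)
Move 2: P2 pit4 -> P1=[6,1,3,5,5,2](0) P2=[4,2,4,5,0,3](1)
Move 3: P1 pit4 -> P1=[6,1,3,5,0,3](1) P2=[5,3,5,5,0,3](1)
Move 4: P1 pit3 -> P1=[6,1,3,0,1,4](2) P2=[6,4,5,5,0,3](1)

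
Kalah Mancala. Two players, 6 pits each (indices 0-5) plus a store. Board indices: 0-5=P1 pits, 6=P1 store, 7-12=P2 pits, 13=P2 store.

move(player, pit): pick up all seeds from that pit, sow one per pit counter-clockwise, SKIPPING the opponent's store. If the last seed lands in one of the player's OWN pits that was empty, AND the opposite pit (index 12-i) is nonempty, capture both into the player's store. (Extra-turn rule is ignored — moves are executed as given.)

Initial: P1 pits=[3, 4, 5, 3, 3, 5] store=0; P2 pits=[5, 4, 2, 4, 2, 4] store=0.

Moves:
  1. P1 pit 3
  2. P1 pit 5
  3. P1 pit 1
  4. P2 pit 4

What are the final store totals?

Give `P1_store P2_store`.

Answer: 9 1

Derivation:
Move 1: P1 pit3 -> P1=[3,4,5,0,4,6](1) P2=[5,4,2,4,2,4](0)
Move 2: P1 pit5 -> P1=[3,4,5,0,4,0](2) P2=[6,5,3,5,3,4](0)
Move 3: P1 pit1 -> P1=[3,0,6,1,5,0](9) P2=[0,5,3,5,3,4](0)
Move 4: P2 pit4 -> P1=[4,0,6,1,5,0](9) P2=[0,5,3,5,0,5](1)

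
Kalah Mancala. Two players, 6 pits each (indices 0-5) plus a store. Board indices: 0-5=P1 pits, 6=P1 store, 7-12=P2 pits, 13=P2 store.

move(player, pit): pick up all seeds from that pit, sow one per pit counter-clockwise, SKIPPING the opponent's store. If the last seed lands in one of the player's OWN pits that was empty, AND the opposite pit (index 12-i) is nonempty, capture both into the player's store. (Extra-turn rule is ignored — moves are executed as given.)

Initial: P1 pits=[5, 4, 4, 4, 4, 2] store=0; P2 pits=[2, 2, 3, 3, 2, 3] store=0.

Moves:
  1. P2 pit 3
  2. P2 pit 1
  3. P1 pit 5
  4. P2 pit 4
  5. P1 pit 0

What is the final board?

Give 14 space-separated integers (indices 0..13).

Move 1: P2 pit3 -> P1=[5,4,4,4,4,2](0) P2=[2,2,3,0,3,4](1)
Move 2: P2 pit1 -> P1=[5,4,0,4,4,2](0) P2=[2,0,4,0,3,4](6)
Move 3: P1 pit5 -> P1=[5,4,0,4,4,0](1) P2=[3,0,4,0,3,4](6)
Move 4: P2 pit4 -> P1=[6,4,0,4,4,0](1) P2=[3,0,4,0,0,5](7)
Move 5: P1 pit0 -> P1=[0,5,1,5,5,1](2) P2=[3,0,4,0,0,5](7)

Answer: 0 5 1 5 5 1 2 3 0 4 0 0 5 7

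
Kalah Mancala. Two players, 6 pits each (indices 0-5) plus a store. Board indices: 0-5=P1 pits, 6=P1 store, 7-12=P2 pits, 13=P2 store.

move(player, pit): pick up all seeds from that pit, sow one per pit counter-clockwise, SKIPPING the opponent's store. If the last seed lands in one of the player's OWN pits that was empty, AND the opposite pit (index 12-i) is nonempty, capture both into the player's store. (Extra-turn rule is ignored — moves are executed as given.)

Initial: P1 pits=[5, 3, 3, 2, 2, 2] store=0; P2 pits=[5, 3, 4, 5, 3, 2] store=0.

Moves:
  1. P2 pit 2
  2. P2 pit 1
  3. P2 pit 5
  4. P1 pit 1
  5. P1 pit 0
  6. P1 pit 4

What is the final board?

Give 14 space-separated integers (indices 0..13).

Move 1: P2 pit2 -> P1=[5,3,3,2,2,2](0) P2=[5,3,0,6,4,3](1)
Move 2: P2 pit1 -> P1=[5,3,3,2,2,2](0) P2=[5,0,1,7,5,3](1)
Move 3: P2 pit5 -> P1=[6,4,3,2,2,2](0) P2=[5,0,1,7,5,0](2)
Move 4: P1 pit1 -> P1=[6,0,4,3,3,3](0) P2=[5,0,1,7,5,0](2)
Move 5: P1 pit0 -> P1=[0,1,5,4,4,4](1) P2=[5,0,1,7,5,0](2)
Move 6: P1 pit4 -> P1=[0,1,5,4,0,5](2) P2=[6,1,1,7,5,0](2)

Answer: 0 1 5 4 0 5 2 6 1 1 7 5 0 2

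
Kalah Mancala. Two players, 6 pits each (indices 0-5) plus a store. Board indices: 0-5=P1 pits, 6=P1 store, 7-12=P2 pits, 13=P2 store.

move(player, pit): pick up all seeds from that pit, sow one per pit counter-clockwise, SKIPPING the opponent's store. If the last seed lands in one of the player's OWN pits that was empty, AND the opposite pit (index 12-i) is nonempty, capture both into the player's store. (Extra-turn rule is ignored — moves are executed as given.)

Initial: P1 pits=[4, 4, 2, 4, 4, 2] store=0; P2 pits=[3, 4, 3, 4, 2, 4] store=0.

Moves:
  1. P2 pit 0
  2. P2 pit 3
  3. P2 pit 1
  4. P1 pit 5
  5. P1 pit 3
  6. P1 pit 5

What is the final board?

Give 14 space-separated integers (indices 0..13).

Move 1: P2 pit0 -> P1=[4,4,2,4,4,2](0) P2=[0,5,4,5,2,4](0)
Move 2: P2 pit3 -> P1=[5,5,2,4,4,2](0) P2=[0,5,4,0,3,5](1)
Move 3: P2 pit1 -> P1=[5,5,2,4,4,2](0) P2=[0,0,5,1,4,6](2)
Move 4: P1 pit5 -> P1=[5,5,2,4,4,0](1) P2=[1,0,5,1,4,6](2)
Move 5: P1 pit3 -> P1=[5,5,2,0,5,1](2) P2=[2,0,5,1,4,6](2)
Move 6: P1 pit5 -> P1=[5,5,2,0,5,0](3) P2=[2,0,5,1,4,6](2)

Answer: 5 5 2 0 5 0 3 2 0 5 1 4 6 2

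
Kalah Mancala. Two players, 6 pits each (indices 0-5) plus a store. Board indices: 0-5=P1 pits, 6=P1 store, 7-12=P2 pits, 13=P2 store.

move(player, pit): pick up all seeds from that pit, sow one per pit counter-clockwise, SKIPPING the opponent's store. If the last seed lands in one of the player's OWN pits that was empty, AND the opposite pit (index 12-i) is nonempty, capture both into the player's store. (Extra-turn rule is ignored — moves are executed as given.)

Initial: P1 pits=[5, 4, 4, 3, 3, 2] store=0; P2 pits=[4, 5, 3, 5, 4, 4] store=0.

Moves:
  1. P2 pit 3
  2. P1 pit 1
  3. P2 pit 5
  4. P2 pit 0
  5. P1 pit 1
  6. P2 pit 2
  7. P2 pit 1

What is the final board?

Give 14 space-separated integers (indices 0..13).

Answer: 8 0 7 5 4 3 1 0 0 1 3 8 2 4

Derivation:
Move 1: P2 pit3 -> P1=[6,5,4,3,3,2](0) P2=[4,5,3,0,5,5](1)
Move 2: P1 pit1 -> P1=[6,0,5,4,4,3](1) P2=[4,5,3,0,5,5](1)
Move 3: P2 pit5 -> P1=[7,1,6,5,4,3](1) P2=[4,5,3,0,5,0](2)
Move 4: P2 pit0 -> P1=[7,1,6,5,4,3](1) P2=[0,6,4,1,6,0](2)
Move 5: P1 pit1 -> P1=[7,0,7,5,4,3](1) P2=[0,6,4,1,6,0](2)
Move 6: P2 pit2 -> P1=[7,0,7,5,4,3](1) P2=[0,6,0,2,7,1](3)
Move 7: P2 pit1 -> P1=[8,0,7,5,4,3](1) P2=[0,0,1,3,8,2](4)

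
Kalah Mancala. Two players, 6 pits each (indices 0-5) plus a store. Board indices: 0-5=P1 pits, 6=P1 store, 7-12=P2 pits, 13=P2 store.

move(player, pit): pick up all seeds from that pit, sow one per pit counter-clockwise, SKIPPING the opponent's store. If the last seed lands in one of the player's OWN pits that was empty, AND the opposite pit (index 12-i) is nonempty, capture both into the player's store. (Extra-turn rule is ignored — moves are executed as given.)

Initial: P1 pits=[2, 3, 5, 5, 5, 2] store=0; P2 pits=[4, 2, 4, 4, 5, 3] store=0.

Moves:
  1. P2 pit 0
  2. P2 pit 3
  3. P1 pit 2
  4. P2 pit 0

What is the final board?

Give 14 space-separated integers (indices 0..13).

Move 1: P2 pit0 -> P1=[2,3,5,5,5,2](0) P2=[0,3,5,5,6,3](0)
Move 2: P2 pit3 -> P1=[3,4,5,5,5,2](0) P2=[0,3,5,0,7,4](1)
Move 3: P1 pit2 -> P1=[3,4,0,6,6,3](1) P2=[1,3,5,0,7,4](1)
Move 4: P2 pit0 -> P1=[3,4,0,6,6,3](1) P2=[0,4,5,0,7,4](1)

Answer: 3 4 0 6 6 3 1 0 4 5 0 7 4 1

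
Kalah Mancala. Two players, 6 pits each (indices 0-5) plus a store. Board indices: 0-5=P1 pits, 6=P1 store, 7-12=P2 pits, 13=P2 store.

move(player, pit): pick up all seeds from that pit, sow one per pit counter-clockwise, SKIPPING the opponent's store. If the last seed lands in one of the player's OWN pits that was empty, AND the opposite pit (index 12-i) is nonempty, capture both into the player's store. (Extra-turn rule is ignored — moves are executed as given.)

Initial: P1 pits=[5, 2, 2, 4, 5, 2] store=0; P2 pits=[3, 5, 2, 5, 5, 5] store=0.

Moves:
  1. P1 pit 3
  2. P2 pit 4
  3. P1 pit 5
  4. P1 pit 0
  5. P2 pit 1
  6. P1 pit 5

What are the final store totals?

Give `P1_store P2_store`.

Move 1: P1 pit3 -> P1=[5,2,2,0,6,3](1) P2=[4,5,2,5,5,5](0)
Move 2: P2 pit4 -> P1=[6,3,3,0,6,3](1) P2=[4,5,2,5,0,6](1)
Move 3: P1 pit5 -> P1=[6,3,3,0,6,0](2) P2=[5,6,2,5,0,6](1)
Move 4: P1 pit0 -> P1=[0,4,4,1,7,1](3) P2=[5,6,2,5,0,6](1)
Move 5: P2 pit1 -> P1=[1,4,4,1,7,1](3) P2=[5,0,3,6,1,7](2)
Move 6: P1 pit5 -> P1=[1,4,4,1,7,0](4) P2=[5,0,3,6,1,7](2)

Answer: 4 2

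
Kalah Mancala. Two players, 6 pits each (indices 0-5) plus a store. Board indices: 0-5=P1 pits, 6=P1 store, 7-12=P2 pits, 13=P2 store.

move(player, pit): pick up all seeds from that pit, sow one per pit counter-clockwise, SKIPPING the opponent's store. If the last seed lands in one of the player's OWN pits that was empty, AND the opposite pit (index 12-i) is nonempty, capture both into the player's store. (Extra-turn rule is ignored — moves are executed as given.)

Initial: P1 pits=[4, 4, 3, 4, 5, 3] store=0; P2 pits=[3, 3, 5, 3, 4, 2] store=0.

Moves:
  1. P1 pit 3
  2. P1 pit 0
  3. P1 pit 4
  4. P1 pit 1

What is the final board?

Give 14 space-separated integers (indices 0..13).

Move 1: P1 pit3 -> P1=[4,4,3,0,6,4](1) P2=[4,3,5,3,4,2](0)
Move 2: P1 pit0 -> P1=[0,5,4,1,7,4](1) P2=[4,3,5,3,4,2](0)
Move 3: P1 pit4 -> P1=[0,5,4,1,0,5](2) P2=[5,4,6,4,5,2](0)
Move 4: P1 pit1 -> P1=[0,0,5,2,1,6](3) P2=[5,4,6,4,5,2](0)

Answer: 0 0 5 2 1 6 3 5 4 6 4 5 2 0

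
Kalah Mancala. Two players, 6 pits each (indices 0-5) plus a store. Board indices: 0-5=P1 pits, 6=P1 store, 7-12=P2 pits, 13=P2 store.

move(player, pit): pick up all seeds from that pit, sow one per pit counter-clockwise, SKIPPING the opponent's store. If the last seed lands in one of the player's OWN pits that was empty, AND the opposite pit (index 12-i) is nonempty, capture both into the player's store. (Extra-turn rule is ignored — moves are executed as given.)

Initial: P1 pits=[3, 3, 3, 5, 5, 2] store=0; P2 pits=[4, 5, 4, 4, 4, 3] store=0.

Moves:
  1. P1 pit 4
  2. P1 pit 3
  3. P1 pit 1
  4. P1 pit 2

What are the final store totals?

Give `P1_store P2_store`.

Move 1: P1 pit4 -> P1=[3,3,3,5,0,3](1) P2=[5,6,5,4,4,3](0)
Move 2: P1 pit3 -> P1=[3,3,3,0,1,4](2) P2=[6,7,5,4,4,3](0)
Move 3: P1 pit1 -> P1=[3,0,4,1,2,4](2) P2=[6,7,5,4,4,3](0)
Move 4: P1 pit2 -> P1=[3,0,0,2,3,5](3) P2=[6,7,5,4,4,3](0)

Answer: 3 0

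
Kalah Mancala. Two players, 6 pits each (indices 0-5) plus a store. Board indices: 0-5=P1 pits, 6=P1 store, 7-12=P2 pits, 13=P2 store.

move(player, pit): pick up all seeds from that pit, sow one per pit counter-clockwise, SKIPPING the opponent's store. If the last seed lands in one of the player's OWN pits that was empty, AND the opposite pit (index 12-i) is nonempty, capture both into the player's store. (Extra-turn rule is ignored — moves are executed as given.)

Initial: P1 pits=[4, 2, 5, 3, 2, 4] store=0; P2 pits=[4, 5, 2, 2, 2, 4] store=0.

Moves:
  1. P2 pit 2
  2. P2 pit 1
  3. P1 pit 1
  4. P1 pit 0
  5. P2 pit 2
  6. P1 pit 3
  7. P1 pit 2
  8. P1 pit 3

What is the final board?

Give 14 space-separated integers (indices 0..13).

Answer: 0 1 0 0 6 6 2 6 2 1 5 4 5 1

Derivation:
Move 1: P2 pit2 -> P1=[4,2,5,3,2,4](0) P2=[4,5,0,3,3,4](0)
Move 2: P2 pit1 -> P1=[4,2,5,3,2,4](0) P2=[4,0,1,4,4,5](1)
Move 3: P1 pit1 -> P1=[4,0,6,4,2,4](0) P2=[4,0,1,4,4,5](1)
Move 4: P1 pit0 -> P1=[0,1,7,5,3,4](0) P2=[4,0,1,4,4,5](1)
Move 5: P2 pit2 -> P1=[0,1,7,5,3,4](0) P2=[4,0,0,5,4,5](1)
Move 6: P1 pit3 -> P1=[0,1,7,0,4,5](1) P2=[5,1,0,5,4,5](1)
Move 7: P1 pit2 -> P1=[0,1,0,1,5,6](2) P2=[6,2,1,5,4,5](1)
Move 8: P1 pit3 -> P1=[0,1,0,0,6,6](2) P2=[6,2,1,5,4,5](1)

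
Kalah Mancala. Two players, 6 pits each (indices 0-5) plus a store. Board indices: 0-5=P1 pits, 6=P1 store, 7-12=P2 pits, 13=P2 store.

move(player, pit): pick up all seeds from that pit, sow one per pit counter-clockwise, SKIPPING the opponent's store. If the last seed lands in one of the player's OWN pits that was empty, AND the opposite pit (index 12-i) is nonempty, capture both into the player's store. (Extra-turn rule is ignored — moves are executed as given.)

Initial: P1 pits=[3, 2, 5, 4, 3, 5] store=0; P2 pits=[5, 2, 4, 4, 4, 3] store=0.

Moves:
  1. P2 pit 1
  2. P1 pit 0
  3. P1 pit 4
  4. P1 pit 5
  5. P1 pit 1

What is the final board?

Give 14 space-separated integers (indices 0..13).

Answer: 0 0 7 6 0 0 4 7 0 6 6 5 3 0

Derivation:
Move 1: P2 pit1 -> P1=[3,2,5,4,3,5](0) P2=[5,0,5,5,4,3](0)
Move 2: P1 pit0 -> P1=[0,3,6,5,3,5](0) P2=[5,0,5,5,4,3](0)
Move 3: P1 pit4 -> P1=[0,3,6,5,0,6](1) P2=[6,0,5,5,4,3](0)
Move 4: P1 pit5 -> P1=[0,3,6,5,0,0](2) P2=[7,1,6,6,5,3](0)
Move 5: P1 pit1 -> P1=[0,0,7,6,0,0](4) P2=[7,0,6,6,5,3](0)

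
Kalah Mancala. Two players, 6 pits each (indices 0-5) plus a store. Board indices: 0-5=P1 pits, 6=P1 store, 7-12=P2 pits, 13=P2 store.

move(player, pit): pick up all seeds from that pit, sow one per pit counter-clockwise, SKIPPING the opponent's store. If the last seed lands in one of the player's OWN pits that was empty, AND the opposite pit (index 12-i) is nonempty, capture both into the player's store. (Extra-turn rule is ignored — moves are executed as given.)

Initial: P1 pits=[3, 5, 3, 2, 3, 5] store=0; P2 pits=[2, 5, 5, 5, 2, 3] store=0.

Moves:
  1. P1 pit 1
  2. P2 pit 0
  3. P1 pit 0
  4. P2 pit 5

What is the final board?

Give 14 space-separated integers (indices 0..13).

Move 1: P1 pit1 -> P1=[3,0,4,3,4,6](1) P2=[2,5,5,5,2,3](0)
Move 2: P2 pit0 -> P1=[3,0,4,3,4,6](1) P2=[0,6,6,5,2,3](0)
Move 3: P1 pit0 -> P1=[0,1,5,4,4,6](1) P2=[0,6,6,5,2,3](0)
Move 4: P2 pit5 -> P1=[1,2,5,4,4,6](1) P2=[0,6,6,5,2,0](1)

Answer: 1 2 5 4 4 6 1 0 6 6 5 2 0 1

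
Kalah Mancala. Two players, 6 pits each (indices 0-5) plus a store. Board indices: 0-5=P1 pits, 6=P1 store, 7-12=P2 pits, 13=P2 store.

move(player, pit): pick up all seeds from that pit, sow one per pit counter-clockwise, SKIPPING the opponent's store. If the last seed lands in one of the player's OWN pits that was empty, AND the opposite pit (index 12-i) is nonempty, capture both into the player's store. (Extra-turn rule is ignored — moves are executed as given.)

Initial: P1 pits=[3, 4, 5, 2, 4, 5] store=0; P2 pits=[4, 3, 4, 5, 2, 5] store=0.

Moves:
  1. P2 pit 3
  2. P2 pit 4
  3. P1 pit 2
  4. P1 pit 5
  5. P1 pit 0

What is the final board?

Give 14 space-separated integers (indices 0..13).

Move 1: P2 pit3 -> P1=[4,5,5,2,4,5](0) P2=[4,3,4,0,3,6](1)
Move 2: P2 pit4 -> P1=[5,5,5,2,4,5](0) P2=[4,3,4,0,0,7](2)
Move 3: P1 pit2 -> P1=[5,5,0,3,5,6](1) P2=[5,3,4,0,0,7](2)
Move 4: P1 pit5 -> P1=[5,5,0,3,5,0](2) P2=[6,4,5,1,1,7](2)
Move 5: P1 pit0 -> P1=[0,6,1,4,6,0](9) P2=[0,4,5,1,1,7](2)

Answer: 0 6 1 4 6 0 9 0 4 5 1 1 7 2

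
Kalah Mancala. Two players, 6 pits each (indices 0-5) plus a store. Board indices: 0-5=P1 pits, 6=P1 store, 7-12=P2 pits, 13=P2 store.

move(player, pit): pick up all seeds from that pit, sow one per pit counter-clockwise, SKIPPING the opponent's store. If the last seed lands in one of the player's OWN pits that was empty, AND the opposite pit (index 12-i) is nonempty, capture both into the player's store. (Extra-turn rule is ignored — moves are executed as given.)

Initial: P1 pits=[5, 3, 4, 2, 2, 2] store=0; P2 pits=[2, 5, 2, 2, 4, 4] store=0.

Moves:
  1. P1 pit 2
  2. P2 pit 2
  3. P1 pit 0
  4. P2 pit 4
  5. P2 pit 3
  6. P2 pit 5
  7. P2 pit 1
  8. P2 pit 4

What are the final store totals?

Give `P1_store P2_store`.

Move 1: P1 pit2 -> P1=[5,3,0,3,3,3](1) P2=[2,5,2,2,4,4](0)
Move 2: P2 pit2 -> P1=[5,3,0,3,3,3](1) P2=[2,5,0,3,5,4](0)
Move 3: P1 pit0 -> P1=[0,4,1,4,4,4](1) P2=[2,5,0,3,5,4](0)
Move 4: P2 pit4 -> P1=[1,5,2,4,4,4](1) P2=[2,5,0,3,0,5](1)
Move 5: P2 pit3 -> P1=[1,5,2,4,4,4](1) P2=[2,5,0,0,1,6](2)
Move 6: P2 pit5 -> P1=[2,6,3,5,5,4](1) P2=[2,5,0,0,1,0](3)
Move 7: P2 pit1 -> P1=[2,6,3,5,5,4](1) P2=[2,0,1,1,2,1](4)
Move 8: P2 pit4 -> P1=[2,6,3,5,5,4](1) P2=[2,0,1,1,0,2](5)

Answer: 1 5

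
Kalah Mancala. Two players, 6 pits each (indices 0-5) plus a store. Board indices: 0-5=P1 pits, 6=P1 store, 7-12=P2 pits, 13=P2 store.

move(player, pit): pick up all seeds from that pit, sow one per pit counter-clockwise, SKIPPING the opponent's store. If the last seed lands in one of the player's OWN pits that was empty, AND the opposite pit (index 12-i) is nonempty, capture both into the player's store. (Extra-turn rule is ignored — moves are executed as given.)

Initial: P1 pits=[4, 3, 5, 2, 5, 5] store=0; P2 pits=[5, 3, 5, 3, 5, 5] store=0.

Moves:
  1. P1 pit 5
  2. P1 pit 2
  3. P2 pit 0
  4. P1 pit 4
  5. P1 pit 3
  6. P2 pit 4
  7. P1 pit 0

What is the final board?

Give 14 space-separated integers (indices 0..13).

Move 1: P1 pit5 -> P1=[4,3,5,2,5,0](1) P2=[6,4,6,4,5,5](0)
Move 2: P1 pit2 -> P1=[4,3,0,3,6,1](2) P2=[7,4,6,4,5,5](0)
Move 3: P2 pit0 -> P1=[5,3,0,3,6,1](2) P2=[0,5,7,5,6,6](1)
Move 4: P1 pit4 -> P1=[5,3,0,3,0,2](3) P2=[1,6,8,6,6,6](1)
Move 5: P1 pit3 -> P1=[5,3,0,0,1,3](4) P2=[1,6,8,6,6,6](1)
Move 6: P2 pit4 -> P1=[6,4,1,1,1,3](4) P2=[1,6,8,6,0,7](2)
Move 7: P1 pit0 -> P1=[0,5,2,2,2,4](5) P2=[1,6,8,6,0,7](2)

Answer: 0 5 2 2 2 4 5 1 6 8 6 0 7 2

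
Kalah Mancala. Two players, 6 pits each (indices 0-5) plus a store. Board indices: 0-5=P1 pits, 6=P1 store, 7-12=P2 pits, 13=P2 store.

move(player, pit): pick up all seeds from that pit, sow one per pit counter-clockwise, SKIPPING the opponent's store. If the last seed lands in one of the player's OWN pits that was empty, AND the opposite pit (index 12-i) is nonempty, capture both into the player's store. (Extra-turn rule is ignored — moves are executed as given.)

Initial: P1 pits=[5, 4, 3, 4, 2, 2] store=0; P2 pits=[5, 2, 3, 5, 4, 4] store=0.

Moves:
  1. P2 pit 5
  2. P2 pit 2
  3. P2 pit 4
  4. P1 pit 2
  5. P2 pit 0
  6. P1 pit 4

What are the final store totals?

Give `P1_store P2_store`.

Move 1: P2 pit5 -> P1=[6,5,4,4,2,2](0) P2=[5,2,3,5,4,0](1)
Move 2: P2 pit2 -> P1=[0,5,4,4,2,2](0) P2=[5,2,0,6,5,0](8)
Move 3: P2 pit4 -> P1=[1,6,5,4,2,2](0) P2=[5,2,0,6,0,1](9)
Move 4: P1 pit2 -> P1=[1,6,0,5,3,3](1) P2=[6,2,0,6,0,1](9)
Move 5: P2 pit0 -> P1=[1,6,0,5,3,3](1) P2=[0,3,1,7,1,2](10)
Move 6: P1 pit4 -> P1=[1,6,0,5,0,4](2) P2=[1,3,1,7,1,2](10)

Answer: 2 10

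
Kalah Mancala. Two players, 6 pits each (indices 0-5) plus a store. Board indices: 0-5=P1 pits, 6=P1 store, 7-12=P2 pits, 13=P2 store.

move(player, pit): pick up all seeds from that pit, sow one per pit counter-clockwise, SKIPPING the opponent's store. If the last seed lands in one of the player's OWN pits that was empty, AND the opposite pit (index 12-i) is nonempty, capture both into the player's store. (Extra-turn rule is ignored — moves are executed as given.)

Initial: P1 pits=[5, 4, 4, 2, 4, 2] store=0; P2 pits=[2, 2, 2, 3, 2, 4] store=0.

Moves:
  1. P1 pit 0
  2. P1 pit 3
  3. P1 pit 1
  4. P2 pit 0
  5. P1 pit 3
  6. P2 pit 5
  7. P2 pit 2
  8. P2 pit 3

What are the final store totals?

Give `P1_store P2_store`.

Answer: 2 4

Derivation:
Move 1: P1 pit0 -> P1=[0,5,5,3,5,3](0) P2=[2,2,2,3,2,4](0)
Move 2: P1 pit3 -> P1=[0,5,5,0,6,4](1) P2=[2,2,2,3,2,4](0)
Move 3: P1 pit1 -> P1=[0,0,6,1,7,5](2) P2=[2,2,2,3,2,4](0)
Move 4: P2 pit0 -> P1=[0,0,6,1,7,5](2) P2=[0,3,3,3,2,4](0)
Move 5: P1 pit3 -> P1=[0,0,6,0,8,5](2) P2=[0,3,3,3,2,4](0)
Move 6: P2 pit5 -> P1=[1,1,7,0,8,5](2) P2=[0,3,3,3,2,0](1)
Move 7: P2 pit2 -> P1=[0,1,7,0,8,5](2) P2=[0,3,0,4,3,0](3)
Move 8: P2 pit3 -> P1=[1,1,7,0,8,5](2) P2=[0,3,0,0,4,1](4)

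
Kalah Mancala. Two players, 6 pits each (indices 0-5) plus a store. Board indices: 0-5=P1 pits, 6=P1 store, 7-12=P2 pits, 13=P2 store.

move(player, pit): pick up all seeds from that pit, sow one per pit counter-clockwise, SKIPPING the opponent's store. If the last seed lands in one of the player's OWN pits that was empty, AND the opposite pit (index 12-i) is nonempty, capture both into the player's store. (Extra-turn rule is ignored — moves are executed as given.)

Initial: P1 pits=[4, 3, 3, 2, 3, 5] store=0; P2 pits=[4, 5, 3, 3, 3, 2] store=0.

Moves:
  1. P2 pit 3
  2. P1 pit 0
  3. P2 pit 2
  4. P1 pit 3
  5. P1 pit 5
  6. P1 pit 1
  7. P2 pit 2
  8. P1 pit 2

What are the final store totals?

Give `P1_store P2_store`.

Move 1: P2 pit3 -> P1=[4,3,3,2,3,5](0) P2=[4,5,3,0,4,3](1)
Move 2: P1 pit0 -> P1=[0,4,4,3,4,5](0) P2=[4,5,3,0,4,3](1)
Move 3: P2 pit2 -> P1=[0,4,4,3,4,5](0) P2=[4,5,0,1,5,4](1)
Move 4: P1 pit3 -> P1=[0,4,4,0,5,6](1) P2=[4,5,0,1,5,4](1)
Move 5: P1 pit5 -> P1=[0,4,4,0,5,0](2) P2=[5,6,1,2,6,4](1)
Move 6: P1 pit1 -> P1=[0,0,5,1,6,0](8) P2=[0,6,1,2,6,4](1)
Move 7: P2 pit2 -> P1=[0,0,5,1,6,0](8) P2=[0,6,0,3,6,4](1)
Move 8: P1 pit2 -> P1=[0,0,0,2,7,1](9) P2=[1,6,0,3,6,4](1)

Answer: 9 1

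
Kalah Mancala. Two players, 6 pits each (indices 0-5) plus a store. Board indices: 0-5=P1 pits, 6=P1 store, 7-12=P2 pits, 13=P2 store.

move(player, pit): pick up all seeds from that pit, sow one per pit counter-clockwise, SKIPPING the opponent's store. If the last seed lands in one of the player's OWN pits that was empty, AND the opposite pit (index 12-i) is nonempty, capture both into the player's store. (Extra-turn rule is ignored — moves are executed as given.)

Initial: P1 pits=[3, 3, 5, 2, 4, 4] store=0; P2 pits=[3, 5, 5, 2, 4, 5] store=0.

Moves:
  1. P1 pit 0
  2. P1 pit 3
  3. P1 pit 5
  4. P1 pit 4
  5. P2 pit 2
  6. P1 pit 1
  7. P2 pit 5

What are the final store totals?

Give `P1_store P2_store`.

Answer: 4 2

Derivation:
Move 1: P1 pit0 -> P1=[0,4,6,3,4,4](0) P2=[3,5,5,2,4,5](0)
Move 2: P1 pit3 -> P1=[0,4,6,0,5,5](1) P2=[3,5,5,2,4,5](0)
Move 3: P1 pit5 -> P1=[0,4,6,0,5,0](2) P2=[4,6,6,3,4,5](0)
Move 4: P1 pit4 -> P1=[0,4,6,0,0,1](3) P2=[5,7,7,3,4,5](0)
Move 5: P2 pit2 -> P1=[1,5,7,0,0,1](3) P2=[5,7,0,4,5,6](1)
Move 6: P1 pit1 -> P1=[1,0,8,1,1,2](4) P2=[5,7,0,4,5,6](1)
Move 7: P2 pit5 -> P1=[2,1,9,2,2,2](4) P2=[5,7,0,4,5,0](2)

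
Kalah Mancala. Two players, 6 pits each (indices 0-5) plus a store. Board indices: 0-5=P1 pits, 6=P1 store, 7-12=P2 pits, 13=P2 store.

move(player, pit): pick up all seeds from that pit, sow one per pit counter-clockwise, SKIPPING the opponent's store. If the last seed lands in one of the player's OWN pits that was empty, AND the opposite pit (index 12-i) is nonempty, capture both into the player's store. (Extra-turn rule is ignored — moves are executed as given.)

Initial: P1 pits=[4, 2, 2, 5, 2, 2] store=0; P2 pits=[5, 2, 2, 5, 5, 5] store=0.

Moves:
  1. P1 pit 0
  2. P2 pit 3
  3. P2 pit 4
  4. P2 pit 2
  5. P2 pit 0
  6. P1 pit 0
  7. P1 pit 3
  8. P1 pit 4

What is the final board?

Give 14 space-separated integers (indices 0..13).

Answer: 0 1 5 0 0 4 2 2 5 2 3 1 8 8

Derivation:
Move 1: P1 pit0 -> P1=[0,3,3,6,3,2](0) P2=[5,2,2,5,5,5](0)
Move 2: P2 pit3 -> P1=[1,4,3,6,3,2](0) P2=[5,2,2,0,6,6](1)
Move 3: P2 pit4 -> P1=[2,5,4,7,3,2](0) P2=[5,2,2,0,0,7](2)
Move 4: P2 pit2 -> P1=[2,0,4,7,3,2](0) P2=[5,2,0,1,0,7](8)
Move 5: P2 pit0 -> P1=[2,0,4,7,3,2](0) P2=[0,3,1,2,1,8](8)
Move 6: P1 pit0 -> P1=[0,1,5,7,3,2](0) P2=[0,3,1,2,1,8](8)
Move 7: P1 pit3 -> P1=[0,1,5,0,4,3](1) P2=[1,4,2,3,1,8](8)
Move 8: P1 pit4 -> P1=[0,1,5,0,0,4](2) P2=[2,5,2,3,1,8](8)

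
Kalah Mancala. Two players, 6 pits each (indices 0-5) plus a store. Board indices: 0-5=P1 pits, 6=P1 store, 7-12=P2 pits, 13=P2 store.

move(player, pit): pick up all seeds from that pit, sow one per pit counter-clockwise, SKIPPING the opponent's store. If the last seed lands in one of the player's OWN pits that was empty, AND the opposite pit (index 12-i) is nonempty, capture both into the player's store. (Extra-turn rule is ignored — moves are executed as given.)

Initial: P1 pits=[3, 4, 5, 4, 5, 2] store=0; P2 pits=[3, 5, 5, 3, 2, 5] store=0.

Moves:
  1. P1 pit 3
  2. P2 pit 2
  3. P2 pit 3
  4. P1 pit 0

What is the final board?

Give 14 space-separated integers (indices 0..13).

Answer: 0 5 6 1 7 4 1 4 5 0 0 4 7 2

Derivation:
Move 1: P1 pit3 -> P1=[3,4,5,0,6,3](1) P2=[4,5,5,3,2,5](0)
Move 2: P2 pit2 -> P1=[4,4,5,0,6,3](1) P2=[4,5,0,4,3,6](1)
Move 3: P2 pit3 -> P1=[5,4,5,0,6,3](1) P2=[4,5,0,0,4,7](2)
Move 4: P1 pit0 -> P1=[0,5,6,1,7,4](1) P2=[4,5,0,0,4,7](2)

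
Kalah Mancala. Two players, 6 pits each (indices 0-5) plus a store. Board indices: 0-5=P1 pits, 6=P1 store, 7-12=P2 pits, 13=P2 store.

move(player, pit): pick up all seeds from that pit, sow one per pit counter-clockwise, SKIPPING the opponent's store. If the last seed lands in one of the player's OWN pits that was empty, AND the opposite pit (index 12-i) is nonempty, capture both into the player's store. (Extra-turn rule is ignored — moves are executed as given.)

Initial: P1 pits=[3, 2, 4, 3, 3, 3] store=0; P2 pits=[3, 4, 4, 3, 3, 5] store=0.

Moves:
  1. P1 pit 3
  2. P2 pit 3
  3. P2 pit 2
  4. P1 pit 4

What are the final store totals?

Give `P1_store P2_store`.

Answer: 2 2

Derivation:
Move 1: P1 pit3 -> P1=[3,2,4,0,4,4](1) P2=[3,4,4,3,3,5](0)
Move 2: P2 pit3 -> P1=[3,2,4,0,4,4](1) P2=[3,4,4,0,4,6](1)
Move 3: P2 pit2 -> P1=[3,2,4,0,4,4](1) P2=[3,4,0,1,5,7](2)
Move 4: P1 pit4 -> P1=[3,2,4,0,0,5](2) P2=[4,5,0,1,5,7](2)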